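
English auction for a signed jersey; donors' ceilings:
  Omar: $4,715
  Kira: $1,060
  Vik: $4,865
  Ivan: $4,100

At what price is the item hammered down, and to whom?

Vik wins at $4,715

Limits ranked: 4,865 (Vik) > 4,715 (Omar) > 4,100 (Ivan) > 1,060 (Kira)
Omar is the last rival to drop out, at $4,715; Vik remains and wins at that price.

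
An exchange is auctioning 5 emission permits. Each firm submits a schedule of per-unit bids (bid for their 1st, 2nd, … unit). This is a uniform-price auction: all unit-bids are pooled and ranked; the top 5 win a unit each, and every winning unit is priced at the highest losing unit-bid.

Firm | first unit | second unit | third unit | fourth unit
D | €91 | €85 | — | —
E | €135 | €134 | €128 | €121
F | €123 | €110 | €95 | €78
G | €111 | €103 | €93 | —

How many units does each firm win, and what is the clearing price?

E 4, F 1; clearing price €111

All unit-bids, highest first — top 5: 135 (E-1), 134 (E-2), 128 (E-3), 123 (F-1), 121 (E-4)
The (k+1)-th unit-bid is €111.
Allocation: E 4, F 1.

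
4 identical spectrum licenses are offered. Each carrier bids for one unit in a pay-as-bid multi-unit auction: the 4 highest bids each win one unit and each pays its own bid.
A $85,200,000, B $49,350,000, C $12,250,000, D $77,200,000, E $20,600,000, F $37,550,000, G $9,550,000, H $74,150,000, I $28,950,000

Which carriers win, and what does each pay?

Bids ranked high→low: 85,200,000 (A), 77,200,000 (D), 74,150,000 (H), 49,350,000 (B), 37,550,000 (F), 28,950,000 (I), …
Top 4: A, D, H, B.
Each winner pays its own bid: A $85,200,000, D $77,200,000, H $74,150,000, B $49,350,000.

A $85,200,000, D $77,200,000, H $74,150,000, B $49,350,000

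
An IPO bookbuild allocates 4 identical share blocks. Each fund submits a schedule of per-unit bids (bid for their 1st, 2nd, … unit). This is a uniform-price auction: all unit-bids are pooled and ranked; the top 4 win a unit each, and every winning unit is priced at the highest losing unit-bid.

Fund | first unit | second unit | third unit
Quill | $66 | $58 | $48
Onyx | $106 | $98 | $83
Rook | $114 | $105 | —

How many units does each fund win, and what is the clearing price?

Onyx 2, Rook 2; clearing price $83

All unit-bids, highest first — top 4: 114 (Rook-1), 106 (Onyx-1), 105 (Rook-2), 98 (Onyx-2)
Highest rejected unit-bid = $83.
Allocation: Onyx 2, Rook 2.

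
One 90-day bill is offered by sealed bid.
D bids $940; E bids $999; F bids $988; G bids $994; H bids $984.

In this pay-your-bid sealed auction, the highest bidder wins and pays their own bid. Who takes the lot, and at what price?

Sorting bids: 999 (E) > 994 (G) > 988 (F) > 984 (H) > 940 (D)
E has the highest bid and pays exactly that: $999.

E pays $999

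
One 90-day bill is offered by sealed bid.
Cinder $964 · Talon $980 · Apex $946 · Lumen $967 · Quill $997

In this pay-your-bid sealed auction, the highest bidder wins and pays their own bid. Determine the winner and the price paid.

Pay-your-bid sealed auction: the highest bidder wins and pays their own bid.
Bids in order: 997 (Quill) > 980 (Talon) > 967 (Lumen) > 964 (Cinder) > 946 (Apex)
Quill has the highest bid and pays exactly that: $997.

Quill pays $997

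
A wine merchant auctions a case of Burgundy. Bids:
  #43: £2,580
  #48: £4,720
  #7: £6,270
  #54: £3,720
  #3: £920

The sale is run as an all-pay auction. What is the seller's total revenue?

Total revenue: £18,210

Bids ranked: 6,270 (#7) > 4,720 (#48) > 3,720 (#54) > 2,580 (#43) > 920 (#3)
Every bidder forfeits their bid regardless of winning.
Revenue = 2,580 + 4,720 + 6,270 + 3,720 + 920 = £18,210.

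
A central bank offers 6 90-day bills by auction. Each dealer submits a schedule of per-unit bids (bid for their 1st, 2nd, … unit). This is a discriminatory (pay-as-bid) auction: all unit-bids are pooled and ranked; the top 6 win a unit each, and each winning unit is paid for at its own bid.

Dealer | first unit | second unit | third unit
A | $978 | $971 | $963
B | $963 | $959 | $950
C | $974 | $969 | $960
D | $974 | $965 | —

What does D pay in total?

All unit-bids, highest first — top 6: 978 (A-1), 974 (C-1), 974 (D-1), 971 (A-2), 969 (C-2), 965 (D-2)
Next rejected bid: $963 (not a price — pay-as-bid).
D's winning unit-bids: 974 + 965 = $1,939.

D pays $1,939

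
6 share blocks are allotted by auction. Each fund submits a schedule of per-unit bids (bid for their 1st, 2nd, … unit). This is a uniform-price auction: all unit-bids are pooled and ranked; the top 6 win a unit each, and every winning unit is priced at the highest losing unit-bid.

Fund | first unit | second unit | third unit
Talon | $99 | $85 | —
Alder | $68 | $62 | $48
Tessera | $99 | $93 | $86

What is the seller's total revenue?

Total revenue: $372

All unit-bids, highest first — top 6: 99 (Talon-1), 99 (Tessera-1), 93 (Tessera-2), 86 (Tessera-3), 85 (Talon-2), 68 (Alder-1)
First bid not allocated: $62.
Allocation: Alder 1, Talon 2, Tessera 3. Every unit priced at $62.
Revenue = 6 × 62 = $372.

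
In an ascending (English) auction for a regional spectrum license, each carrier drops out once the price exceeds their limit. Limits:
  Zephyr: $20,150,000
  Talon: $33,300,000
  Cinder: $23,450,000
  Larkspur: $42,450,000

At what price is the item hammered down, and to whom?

Sorting limits: 42,450,000 (Larkspur) > 33,300,000 (Talon) > 23,450,000 (Cinder) > 20,150,000 (Zephyr)
Once the price passes $33,300,000, only Larkspur is left; the hammer falls at Talon's limit of $33,300,000.

Larkspur wins at $33,300,000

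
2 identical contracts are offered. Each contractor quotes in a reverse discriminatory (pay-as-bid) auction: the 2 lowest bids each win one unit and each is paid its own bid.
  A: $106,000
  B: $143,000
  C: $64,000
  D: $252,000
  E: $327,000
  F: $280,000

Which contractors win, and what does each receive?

C $64,000, A $106,000

Ordering the bids: 64,000 (C), 106,000 (A), 143,000 (B), 252,000 (D), …
The 2 lowest are C, A.
Each winner is paid its own bid: C $64,000, A $106,000.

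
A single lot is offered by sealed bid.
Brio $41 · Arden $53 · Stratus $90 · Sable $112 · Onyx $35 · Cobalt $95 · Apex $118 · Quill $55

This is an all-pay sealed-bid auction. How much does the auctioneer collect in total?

Total revenue: $599

Bids in order: 118 (Apex) > 112 (Sable) > 95 (Cobalt) > 90 (Stratus) > 55 (Quill) > 53 (Arden) > …
Apex wins with the top bid; all bids are sunk regardless.
Every bidder forfeits their bid regardless of winning.
Revenue = 41 + 53 + 90 + 112 + 35 + 95 + 118 + 55 = $599.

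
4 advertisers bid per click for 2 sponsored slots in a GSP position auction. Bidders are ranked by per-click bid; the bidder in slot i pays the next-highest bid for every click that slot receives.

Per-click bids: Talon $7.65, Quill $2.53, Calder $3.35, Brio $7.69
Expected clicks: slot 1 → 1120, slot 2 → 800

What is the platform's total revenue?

Total revenue: $11248.00

Ranked by bid: $7.69 (Brio) > $7.65 (Talon) > $3.35 (Calder) > …
Slot 1: Brio pays $7.65 × 1120 = $8568.00
Slot 2: Talon pays $3.35 × 800 = $2680.00
Total = $11248.00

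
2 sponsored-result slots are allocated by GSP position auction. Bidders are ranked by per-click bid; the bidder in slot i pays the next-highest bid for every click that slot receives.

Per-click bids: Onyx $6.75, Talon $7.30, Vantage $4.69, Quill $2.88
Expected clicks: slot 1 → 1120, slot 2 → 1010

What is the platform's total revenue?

Total revenue: $12296.90

Ranked by bid: $7.30 (Talon) > $6.75 (Onyx) > $4.69 (Vantage) > …
Slot 1: Talon pays $6.75 × 1120 = $7560.00
Slot 2: Onyx pays $4.69 × 1010 = $4736.90
Total = $12296.90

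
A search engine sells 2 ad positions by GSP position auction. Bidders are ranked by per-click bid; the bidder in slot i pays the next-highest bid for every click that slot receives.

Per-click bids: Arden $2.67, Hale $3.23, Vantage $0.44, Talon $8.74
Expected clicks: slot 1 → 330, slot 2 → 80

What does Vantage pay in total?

Per-click bids in order: $8.74 (Talon) > $3.23 (Hale) > $2.67 (Arden) > …
Vantage ranks below slot 2 → no slot, pays nothing.

Vantage pays $0.00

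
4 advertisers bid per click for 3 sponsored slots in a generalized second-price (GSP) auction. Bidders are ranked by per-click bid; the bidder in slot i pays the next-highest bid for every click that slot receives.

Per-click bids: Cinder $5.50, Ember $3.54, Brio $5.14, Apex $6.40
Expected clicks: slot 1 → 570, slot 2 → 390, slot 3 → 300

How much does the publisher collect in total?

Per-click bids in order: $6.40 (Apex) > $5.50 (Cinder) > $5.14 (Brio) > $3.54 (Ember)
Slot 1: Apex pays $5.50 × 570 = $3135.00
Slot 2: Cinder pays $5.14 × 390 = $2004.60
Slot 3: Brio pays $3.54 × 300 = $1062.00
Total = $6201.60

Total revenue: $6201.60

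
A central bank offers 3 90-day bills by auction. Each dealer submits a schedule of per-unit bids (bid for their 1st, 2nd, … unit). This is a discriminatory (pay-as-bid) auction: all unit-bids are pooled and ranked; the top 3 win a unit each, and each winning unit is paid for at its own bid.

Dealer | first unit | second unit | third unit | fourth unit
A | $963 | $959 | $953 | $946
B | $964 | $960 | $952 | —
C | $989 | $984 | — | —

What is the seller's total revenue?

Merging the schedules and taking the best 3: 989 (C-1), 984 (C-2), 964 (B-1)
Next rejected bid: $963 (not a price — pay-as-bid).
Each winning unit pays its own bid.
Revenue = 989 + 984 + 964 = $2,937.

Total revenue: $2,937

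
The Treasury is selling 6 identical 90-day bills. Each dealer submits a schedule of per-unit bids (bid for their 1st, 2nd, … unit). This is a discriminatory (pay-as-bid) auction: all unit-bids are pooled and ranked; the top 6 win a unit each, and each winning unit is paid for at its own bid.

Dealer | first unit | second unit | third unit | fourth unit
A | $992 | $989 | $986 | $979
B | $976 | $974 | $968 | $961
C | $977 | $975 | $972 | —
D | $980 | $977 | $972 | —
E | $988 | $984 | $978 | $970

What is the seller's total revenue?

Total revenue: $5,919

All unit-bids, highest first — top 6: 992 (A-1), 989 (A-2), 988 (E-1), 986 (A-3), 984 (E-2), 980 (D-1)
Next rejected bid: $979 (not a price — pay-as-bid).
Each winning unit pays its own bid.
Revenue = 992 + 989 + 988 + 986 + 984 + 980 = $5,919.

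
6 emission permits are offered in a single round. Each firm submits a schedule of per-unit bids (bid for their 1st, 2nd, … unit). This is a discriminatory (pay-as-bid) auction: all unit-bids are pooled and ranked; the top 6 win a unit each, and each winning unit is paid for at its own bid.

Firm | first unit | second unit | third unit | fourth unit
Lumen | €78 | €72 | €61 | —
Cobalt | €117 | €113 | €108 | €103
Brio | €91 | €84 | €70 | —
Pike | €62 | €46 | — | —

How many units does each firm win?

All unit-bids, highest first — top 6: 117 (Cobalt-1), 113 (Cobalt-2), 108 (Cobalt-3), 103 (Cobalt-4), 91 (Brio-1), 84 (Brio-2)
Next rejected bid: €78 (not a price — pay-as-bid).
Allocation: Brio 2, Cobalt 4.

Brio 2, Cobalt 4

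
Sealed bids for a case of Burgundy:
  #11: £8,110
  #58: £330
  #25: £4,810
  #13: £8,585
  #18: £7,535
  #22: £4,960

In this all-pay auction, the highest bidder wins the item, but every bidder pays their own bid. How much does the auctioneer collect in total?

Total revenue: £34,330

Sorting bids: 8,585 (#13) > 8,110 (#11) > 7,535 (#18) > 4,960 (#22) > 4,810 (#25) > 330 (#58)
Every bidder forfeits their bid regardless of winning.
Revenue = 8,110 + 330 + 4,810 + 8,585 + 7,535 + 4,960 = £34,330.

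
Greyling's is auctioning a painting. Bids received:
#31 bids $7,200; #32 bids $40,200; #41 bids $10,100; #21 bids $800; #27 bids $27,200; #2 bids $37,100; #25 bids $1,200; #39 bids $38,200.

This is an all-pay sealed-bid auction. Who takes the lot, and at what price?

Sorting bids: 40,200 (#32) > 38,200 (#39) > 37,100 (#2) > 27,200 (#27) > 10,100 (#41) > 7,200 (#31) > …
#32 wins with the top bid; all bids are sunk regardless.

#32 pays $40,200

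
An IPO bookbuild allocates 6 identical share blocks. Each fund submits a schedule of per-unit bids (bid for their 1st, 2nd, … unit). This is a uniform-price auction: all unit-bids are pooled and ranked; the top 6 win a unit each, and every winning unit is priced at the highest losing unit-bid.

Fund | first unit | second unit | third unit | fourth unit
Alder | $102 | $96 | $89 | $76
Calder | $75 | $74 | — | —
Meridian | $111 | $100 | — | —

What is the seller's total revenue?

Total revenue: $450

All unit-bids, highest first — top 6: 111 (Meridian-1), 102 (Alder-1), 100 (Meridian-2), 96 (Alder-2), 89 (Alder-3), 76 (Alder-4)
The (k+1)-th unit-bid is $75.
Allocation: Alder 4, Meridian 2. Every unit priced at $75.
Revenue = 6 × 75 = $450.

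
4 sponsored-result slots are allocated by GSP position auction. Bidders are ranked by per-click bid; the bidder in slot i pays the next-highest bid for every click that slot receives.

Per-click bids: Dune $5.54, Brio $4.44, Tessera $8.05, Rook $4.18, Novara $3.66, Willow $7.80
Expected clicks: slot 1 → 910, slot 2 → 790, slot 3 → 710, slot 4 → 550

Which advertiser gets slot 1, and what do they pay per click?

Tessera; $7.80 per click

Ranked by bid: $8.05 (Tessera) > $7.80 (Willow) > $5.54 (Dune) > $4.44 (Brio) > $4.18 (Rook) > …
Slot 1 goes to the first-ranked bidder, Tessera, who pays the next bid down: $7.80/click.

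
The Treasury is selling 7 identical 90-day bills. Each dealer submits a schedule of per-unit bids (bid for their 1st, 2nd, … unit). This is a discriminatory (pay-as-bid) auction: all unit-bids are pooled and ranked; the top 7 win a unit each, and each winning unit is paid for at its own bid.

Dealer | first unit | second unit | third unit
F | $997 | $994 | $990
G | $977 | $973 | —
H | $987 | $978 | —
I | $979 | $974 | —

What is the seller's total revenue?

Merging the schedules and taking the best 7: 997 (F-1), 994 (F-2), 990 (F-3), 987 (H-1), 979 (I-1), 978 (H-2), 977 (G-1)
Next rejected bid: $974 (not a price — pay-as-bid).
Each winning unit pays its own bid.
Revenue = 997 + 994 + 990 + 987 + 979 + 978 + 977 = $6,902.

Total revenue: $6,902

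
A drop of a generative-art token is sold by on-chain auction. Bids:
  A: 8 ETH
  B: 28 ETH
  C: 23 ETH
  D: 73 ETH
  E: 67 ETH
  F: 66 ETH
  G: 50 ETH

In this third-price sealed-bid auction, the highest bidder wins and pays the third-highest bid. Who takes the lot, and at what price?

D pays 66 ETH

Third-price sealed-bid auction: the highest bidder wins and pays the third-highest bid.
Bids ranked: 73 (D) > 67 (E) > 66 (F) > 50 (G) > 28 (B) > 23 (C) > …
D wins; payment is bid #3 in the ranking = 66 ETH.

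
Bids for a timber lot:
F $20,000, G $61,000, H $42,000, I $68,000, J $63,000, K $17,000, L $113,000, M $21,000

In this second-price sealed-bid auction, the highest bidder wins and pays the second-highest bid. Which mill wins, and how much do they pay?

Rule: the highest bidder wins and pays the second-highest bid.
Bids ranked: 113,000 (L) > 68,000 (I) > 63,000 (J) > 61,000 (G) > 42,000 (H) > 21,000 (M) > …
L wins with the highest bid; price is set by the runner-up at $68,000.

L pays $68,000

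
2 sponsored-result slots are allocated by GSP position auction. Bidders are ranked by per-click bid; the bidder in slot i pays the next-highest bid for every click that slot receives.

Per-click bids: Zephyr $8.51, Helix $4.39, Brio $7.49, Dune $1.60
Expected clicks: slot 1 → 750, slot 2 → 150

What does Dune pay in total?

Dune pays $0.00

Sorting advertisers: $8.51 (Zephyr) > $7.49 (Brio) > $4.39 (Helix) > …
Dune ranks below slot 2 → no slot, pays nothing.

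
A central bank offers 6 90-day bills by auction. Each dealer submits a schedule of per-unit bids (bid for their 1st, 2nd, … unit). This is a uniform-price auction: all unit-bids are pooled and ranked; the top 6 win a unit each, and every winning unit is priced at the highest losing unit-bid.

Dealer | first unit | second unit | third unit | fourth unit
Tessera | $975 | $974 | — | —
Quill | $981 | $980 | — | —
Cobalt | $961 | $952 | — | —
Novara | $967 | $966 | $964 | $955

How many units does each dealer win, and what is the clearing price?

All unit-bids, highest first — top 6: 981 (Quill-1), 980 (Quill-2), 975 (Tessera-1), 974 (Tessera-2), 967 (Novara-1), 966 (Novara-2)
Highest rejected unit-bid = $964.
Allocation: Novara 2, Quill 2, Tessera 2.

Novara 2, Quill 2, Tessera 2; clearing price $964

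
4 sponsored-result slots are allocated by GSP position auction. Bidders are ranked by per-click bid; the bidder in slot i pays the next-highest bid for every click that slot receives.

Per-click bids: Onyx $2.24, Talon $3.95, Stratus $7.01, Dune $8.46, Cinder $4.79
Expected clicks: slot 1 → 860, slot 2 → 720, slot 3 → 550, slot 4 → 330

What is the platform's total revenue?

Total revenue: $12389.10

Ranked by bid: $8.46 (Dune) > $7.01 (Stratus) > $4.79 (Cinder) > $3.95 (Talon) > $2.24 (Onyx)
Slot 1: Dune pays $7.01 × 860 = $6028.60
Slot 2: Stratus pays $4.79 × 720 = $3448.80
Slot 3: Cinder pays $3.95 × 550 = $2172.50
Slot 4: Talon pays $2.24 × 330 = $739.20
Total = $12389.10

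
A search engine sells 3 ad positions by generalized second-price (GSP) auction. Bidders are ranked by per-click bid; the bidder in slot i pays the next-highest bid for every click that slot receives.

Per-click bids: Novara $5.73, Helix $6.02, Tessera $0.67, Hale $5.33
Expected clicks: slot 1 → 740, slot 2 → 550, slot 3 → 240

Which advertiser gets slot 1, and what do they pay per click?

Helix; $5.73 per click

Sorting advertisers: $6.02 (Helix) > $5.73 (Novara) > $5.33 (Hale) > $0.67 (Tessera)
Slot 1 goes to the first-ranked bidder, Helix, who pays the next bid down: $5.73/click.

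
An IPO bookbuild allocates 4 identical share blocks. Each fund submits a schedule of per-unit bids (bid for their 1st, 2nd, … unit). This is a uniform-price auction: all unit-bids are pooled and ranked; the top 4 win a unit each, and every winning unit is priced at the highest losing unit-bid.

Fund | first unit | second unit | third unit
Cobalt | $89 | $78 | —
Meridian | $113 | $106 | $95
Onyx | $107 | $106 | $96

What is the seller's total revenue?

Pooled unit-bids ranked (top 4): 113 (Meridian-1), 107 (Onyx-1), 106 (Meridian-2), 106 (Onyx-2)
Highest rejected unit-bid = $96.
Allocation: Meridian 2, Onyx 2. Every unit priced at $96.
Revenue = 4 × 96 = $384.

Total revenue: $384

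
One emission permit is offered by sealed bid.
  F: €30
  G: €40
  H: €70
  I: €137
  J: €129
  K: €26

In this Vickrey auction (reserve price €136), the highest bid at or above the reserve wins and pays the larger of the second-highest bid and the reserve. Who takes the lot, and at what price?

Bids ranked: 137 (I) > 129 (J) > 70 (H) > 40 (G) > 30 (F) > 26 (K)
Highest eligible bid: I at €137.
max(second-highest €129, reserve €136) = €136.

I pays €136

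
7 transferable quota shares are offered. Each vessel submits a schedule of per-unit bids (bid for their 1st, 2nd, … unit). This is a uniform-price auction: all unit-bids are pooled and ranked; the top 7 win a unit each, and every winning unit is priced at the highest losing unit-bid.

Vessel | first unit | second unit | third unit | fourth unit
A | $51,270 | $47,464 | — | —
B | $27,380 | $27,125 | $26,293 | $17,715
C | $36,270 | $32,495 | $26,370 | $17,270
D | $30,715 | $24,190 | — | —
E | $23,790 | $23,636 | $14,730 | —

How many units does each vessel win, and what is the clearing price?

Pooled unit-bids ranked (top 7): 51,270 (A-1), 47,464 (A-2), 36,270 (C-1), 32,495 (C-2), 30,715 (D-1), 27,380 (B-1), 27,125 (B-2)
The (k+1)-th unit-bid is $26,370.
Allocation: A 2, B 2, C 2, D 1.

A 2, B 2, C 2, D 1; clearing price $26,370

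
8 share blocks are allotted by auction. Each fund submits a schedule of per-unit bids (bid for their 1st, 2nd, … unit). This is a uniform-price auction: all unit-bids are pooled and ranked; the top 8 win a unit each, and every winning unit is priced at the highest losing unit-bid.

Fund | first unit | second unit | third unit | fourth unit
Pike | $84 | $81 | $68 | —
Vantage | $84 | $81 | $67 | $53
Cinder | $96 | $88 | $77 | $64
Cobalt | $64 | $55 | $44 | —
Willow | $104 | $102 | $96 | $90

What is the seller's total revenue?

Total revenue: $648

Merging the schedules and taking the best 8: 104 (Willow-1), 102 (Willow-2), 96 (Cinder-1), 96 (Willow-3), 90 (Willow-4), 88 (Cinder-2), 84 (Pike-1), 84 (Vantage-1)
First bid not allocated: $81.
Allocation: Cinder 2, Pike 1, Vantage 1, Willow 4. Every unit priced at $81.
Revenue = 8 × 81 = $648.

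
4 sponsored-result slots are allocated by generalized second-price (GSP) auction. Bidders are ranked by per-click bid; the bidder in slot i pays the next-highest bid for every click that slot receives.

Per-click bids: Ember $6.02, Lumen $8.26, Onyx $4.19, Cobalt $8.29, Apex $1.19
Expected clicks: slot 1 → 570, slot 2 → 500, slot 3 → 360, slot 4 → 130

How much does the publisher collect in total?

Sorting advertisers: $8.29 (Cobalt) > $8.26 (Lumen) > $6.02 (Ember) > $4.19 (Onyx) > $1.19 (Apex)
Slot 1: Cobalt pays $8.26 × 570 = $4708.20
Slot 2: Lumen pays $6.02 × 500 = $3010.00
Slot 3: Ember pays $4.19 × 360 = $1508.40
Slot 4: Onyx pays $1.19 × 130 = $154.70
Total = $9381.30

Total revenue: $9381.30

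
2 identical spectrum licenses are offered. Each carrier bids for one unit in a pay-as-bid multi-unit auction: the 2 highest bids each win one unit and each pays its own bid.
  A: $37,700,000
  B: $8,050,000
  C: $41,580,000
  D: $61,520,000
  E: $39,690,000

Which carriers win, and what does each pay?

D $61,520,000, C $41,580,000

Bids ranked high→low: 61,520,000 (D), 41,580,000 (C), 39,690,000 (E), 37,700,000 (A), …
Top 2: D, C.
Each winner pays its own bid: D $61,520,000, C $41,580,000.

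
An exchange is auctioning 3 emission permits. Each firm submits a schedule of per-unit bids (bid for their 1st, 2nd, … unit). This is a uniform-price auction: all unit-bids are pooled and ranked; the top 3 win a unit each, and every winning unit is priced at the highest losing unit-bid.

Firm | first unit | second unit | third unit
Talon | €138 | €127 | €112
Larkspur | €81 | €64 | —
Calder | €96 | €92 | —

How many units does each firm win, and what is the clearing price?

Talon 3; clearing price €96

Pooled unit-bids ranked (top 3): 138 (Talon-1), 127 (Talon-2), 112 (Talon-3)
Highest rejected unit-bid = €96.
Allocation: Talon 3.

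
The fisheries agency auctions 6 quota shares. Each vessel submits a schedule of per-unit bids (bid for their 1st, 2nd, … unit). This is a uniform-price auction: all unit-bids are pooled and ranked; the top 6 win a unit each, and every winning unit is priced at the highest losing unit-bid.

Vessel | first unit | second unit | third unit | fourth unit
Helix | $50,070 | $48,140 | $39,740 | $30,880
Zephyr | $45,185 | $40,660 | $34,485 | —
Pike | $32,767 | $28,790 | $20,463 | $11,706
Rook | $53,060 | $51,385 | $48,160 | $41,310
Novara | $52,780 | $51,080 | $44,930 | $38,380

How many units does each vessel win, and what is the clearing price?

Pooled unit-bids ranked (top 6): 53,060 (Rook-1), 52,780 (Novara-1), 51,385 (Rook-2), 51,080 (Novara-2), 50,070 (Helix-1), 48,160 (Rook-3)
The (k+1)-th unit-bid is $48,140.
Allocation: Helix 1, Novara 2, Rook 3.

Helix 1, Novara 2, Rook 3; clearing price $48,140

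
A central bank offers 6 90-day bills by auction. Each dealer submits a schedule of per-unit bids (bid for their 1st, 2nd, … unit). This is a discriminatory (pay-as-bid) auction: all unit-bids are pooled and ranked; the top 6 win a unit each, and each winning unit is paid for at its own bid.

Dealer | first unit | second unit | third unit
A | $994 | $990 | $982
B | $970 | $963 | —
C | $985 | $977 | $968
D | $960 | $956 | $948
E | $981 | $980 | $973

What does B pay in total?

All unit-bids, highest first — top 6: 994 (A-1), 990 (A-2), 985 (C-1), 982 (A-3), 981 (E-1), 980 (E-2)
Next rejected bid: $977 (not a price — pay-as-bid).
B wins no units.

B pays $0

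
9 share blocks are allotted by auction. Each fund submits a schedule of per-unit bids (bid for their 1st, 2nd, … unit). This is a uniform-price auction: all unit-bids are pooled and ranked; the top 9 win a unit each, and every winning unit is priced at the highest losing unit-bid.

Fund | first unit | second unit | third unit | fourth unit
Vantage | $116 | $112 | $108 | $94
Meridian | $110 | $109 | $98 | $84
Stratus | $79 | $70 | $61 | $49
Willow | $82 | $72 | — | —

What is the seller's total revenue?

Total revenue: $711

Merging the schedules and taking the best 9: 116 (Vantage-1), 112 (Vantage-2), 110 (Meridian-1), 109 (Meridian-2), 108 (Vantage-3), 98 (Meridian-3), 94 (Vantage-4), 84 (Meridian-4), 82 (Willow-1)
First bid not allocated: $79.
Allocation: Meridian 4, Vantage 4, Willow 1. Every unit priced at $79.
Revenue = 9 × 79 = $711.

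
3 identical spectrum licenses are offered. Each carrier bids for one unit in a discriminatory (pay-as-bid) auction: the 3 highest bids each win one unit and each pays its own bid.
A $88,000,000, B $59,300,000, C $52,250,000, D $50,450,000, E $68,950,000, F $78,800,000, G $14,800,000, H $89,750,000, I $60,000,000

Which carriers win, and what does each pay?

H $89,750,000, A $88,000,000, F $78,800,000

Bids ranked high→low: 89,750,000 (H), 88,000,000 (A), 78,800,000 (F), 68,950,000 (E), 60,000,000 (I), …
The 3 highest are H, A, F.
Each winner pays its own bid: H $89,750,000, A $88,000,000, F $78,800,000.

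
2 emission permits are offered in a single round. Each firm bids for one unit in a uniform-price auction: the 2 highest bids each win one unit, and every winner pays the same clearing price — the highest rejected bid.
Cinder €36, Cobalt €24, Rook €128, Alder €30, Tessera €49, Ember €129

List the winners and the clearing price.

Ordering the bids: 129 (Ember), 128 (Rook), 49 (Tessera), 36 (Cinder), …
Top 2: Ember, Rook.
First losing bid is Tessera's €49, which sets the uniform price.

Ember, Rook; each pays €49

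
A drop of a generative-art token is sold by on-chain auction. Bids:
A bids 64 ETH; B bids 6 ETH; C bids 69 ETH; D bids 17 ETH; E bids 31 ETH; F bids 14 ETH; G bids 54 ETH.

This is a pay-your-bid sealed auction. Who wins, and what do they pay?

Rule: the highest bidder wins and pays their own bid.
Sorting bids: 69 (C) > 64 (A) > 54 (G) > 31 (E) > 17 (D) > 14 (F) > …
C has the highest bid and pays exactly that: 69 ETH.

C pays 69 ETH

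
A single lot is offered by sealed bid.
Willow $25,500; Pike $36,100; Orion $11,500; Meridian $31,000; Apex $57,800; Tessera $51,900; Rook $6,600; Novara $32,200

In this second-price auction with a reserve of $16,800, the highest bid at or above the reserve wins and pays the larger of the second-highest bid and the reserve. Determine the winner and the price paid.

Rule: the highest bid at or above the reserve wins and pays the larger of the second-highest bid and the reserve.
Sorting bids: 57,800 (Apex) > 51,900 (Tessera) > 36,100 (Pike) > 32,200 (Novara) > 31,000 (Meridian) > 25,500 (Willow) > …
Highest eligible bid: Apex at $57,800.
Second-highest bid $51,900 exceeds the reserve $16,800 → payment $51,900.

Apex pays $51,900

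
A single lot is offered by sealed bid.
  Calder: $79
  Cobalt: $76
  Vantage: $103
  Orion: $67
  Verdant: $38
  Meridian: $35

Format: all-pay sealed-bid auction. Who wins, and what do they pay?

Vantage pays $103

Bids ranked: 103 (Vantage) > 79 (Calder) > 76 (Cobalt) > 67 (Orion) > 38 (Verdant) > 35 (Meridian)
Vantage wins with the top bid; all bids are sunk regardless.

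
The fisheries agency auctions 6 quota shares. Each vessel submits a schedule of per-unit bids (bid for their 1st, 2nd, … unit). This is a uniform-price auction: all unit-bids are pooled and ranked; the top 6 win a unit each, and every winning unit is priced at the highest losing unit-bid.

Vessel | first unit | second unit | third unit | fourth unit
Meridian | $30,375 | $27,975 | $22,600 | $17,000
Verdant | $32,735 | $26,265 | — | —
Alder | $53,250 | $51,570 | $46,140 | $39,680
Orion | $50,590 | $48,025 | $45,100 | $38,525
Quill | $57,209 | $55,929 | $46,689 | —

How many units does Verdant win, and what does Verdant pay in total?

Pooled unit-bids ranked (top 6): 57,209 (Quill-1), 55,929 (Quill-2), 53,250 (Alder-1), 51,570 (Alder-2), 50,590 (Orion-1), 48,025 (Orion-2)
First bid not allocated: $46,689.
Verdant wins 0 unit(s) at $46,689 each.

Verdant: 0 units, pays $0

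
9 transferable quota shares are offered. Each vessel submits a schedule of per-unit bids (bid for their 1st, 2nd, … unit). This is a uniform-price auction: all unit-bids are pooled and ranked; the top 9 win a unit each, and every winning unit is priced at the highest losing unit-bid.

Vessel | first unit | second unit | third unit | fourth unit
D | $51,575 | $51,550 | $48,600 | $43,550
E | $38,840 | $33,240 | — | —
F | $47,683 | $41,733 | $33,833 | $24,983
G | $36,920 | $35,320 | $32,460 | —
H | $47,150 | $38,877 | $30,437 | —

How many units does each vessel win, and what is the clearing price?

D 4, E 1, F 2, H 2; clearing price $36,920

Merging the schedules and taking the best 9: 51,575 (D-1), 51,550 (D-2), 48,600 (D-3), 47,683 (F-1), 47,150 (H-1), 43,550 (D-4), 41,733 (F-2), 38,877 (H-2), 38,840 (E-1)
Highest rejected unit-bid = $36,920.
Allocation: D 4, E 1, F 2, H 2.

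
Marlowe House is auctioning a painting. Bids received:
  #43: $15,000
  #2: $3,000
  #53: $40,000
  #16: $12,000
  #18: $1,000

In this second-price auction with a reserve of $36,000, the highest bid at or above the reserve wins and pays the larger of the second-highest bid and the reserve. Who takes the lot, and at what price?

#53 pays $36,000

Bids ranked: 40,000 (#53) > 15,000 (#43) > 12,000 (#16) > 3,000 (#2) > 1,000 (#18)
Highest eligible bid: #53 at $40,000.
max(second-highest $15,000, reserve $36,000) = $36,000.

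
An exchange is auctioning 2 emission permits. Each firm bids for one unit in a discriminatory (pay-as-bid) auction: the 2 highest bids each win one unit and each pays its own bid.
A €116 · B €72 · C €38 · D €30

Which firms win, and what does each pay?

A €116, B €72

Sorting: 116 (A), 72 (B), 38 (C), 30 (D)
The 2 highest are A, B.
Each winner pays its own bid: A €116, B €72.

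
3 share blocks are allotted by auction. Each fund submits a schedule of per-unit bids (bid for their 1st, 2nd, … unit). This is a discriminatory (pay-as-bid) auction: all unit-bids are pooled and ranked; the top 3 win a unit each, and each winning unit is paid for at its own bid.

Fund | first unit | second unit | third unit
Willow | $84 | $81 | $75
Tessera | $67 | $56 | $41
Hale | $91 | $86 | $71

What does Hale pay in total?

All unit-bids, highest first — top 3: 91 (Hale-1), 86 (Hale-2), 84 (Willow-1)
Next rejected bid: $81 (not a price — pay-as-bid).
Hale's winning unit-bids: 91 + 86 = $177.

Hale pays $177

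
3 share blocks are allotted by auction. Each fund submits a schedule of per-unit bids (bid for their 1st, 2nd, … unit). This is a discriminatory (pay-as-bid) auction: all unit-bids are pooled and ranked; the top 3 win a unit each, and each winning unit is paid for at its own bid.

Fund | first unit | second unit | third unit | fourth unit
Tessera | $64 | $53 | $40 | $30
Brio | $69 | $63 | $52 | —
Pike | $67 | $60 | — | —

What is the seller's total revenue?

Total revenue: $200

Pooled unit-bids ranked (top 3): 69 (Brio-1), 67 (Pike-1), 64 (Tessera-1)
Next rejected bid: $63 (not a price — pay-as-bid).
Each winning unit pays its own bid.
Revenue = 69 + 67 + 64 = $200.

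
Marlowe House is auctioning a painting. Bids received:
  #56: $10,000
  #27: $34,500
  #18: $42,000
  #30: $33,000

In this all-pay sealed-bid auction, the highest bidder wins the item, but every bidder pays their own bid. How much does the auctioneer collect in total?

Bids in order: 42,000 (#18) > 34,500 (#27) > 33,000 (#30) > 10,000 (#56)
#18 wins with the top bid; all bids are sunk regardless.
Every bidder forfeits their bid regardless of winning.
Revenue = 10,000 + 34,500 + 42,000 + 33,000 = $119,500.

Total revenue: $119,500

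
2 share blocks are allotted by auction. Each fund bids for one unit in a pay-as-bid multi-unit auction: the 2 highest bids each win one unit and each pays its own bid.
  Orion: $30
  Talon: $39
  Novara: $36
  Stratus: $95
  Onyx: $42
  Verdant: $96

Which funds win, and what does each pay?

Verdant $96, Stratus $95

Ordering the bids: 96 (Verdant), 95 (Stratus), 42 (Onyx), 39 (Talon), …
Winners (2 units): Verdant, Stratus.
Each winner pays its own bid: Verdant $96, Stratus $95.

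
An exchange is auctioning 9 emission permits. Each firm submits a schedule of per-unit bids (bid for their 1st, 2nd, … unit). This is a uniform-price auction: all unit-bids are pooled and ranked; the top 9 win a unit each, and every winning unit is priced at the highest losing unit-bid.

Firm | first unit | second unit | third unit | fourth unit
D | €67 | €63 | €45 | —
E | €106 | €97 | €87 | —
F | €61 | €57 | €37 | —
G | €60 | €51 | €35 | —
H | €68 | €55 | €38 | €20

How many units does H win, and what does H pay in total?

H: 1 unit, pays €55

All unit-bids, highest first — top 9: 106 (E-1), 97 (E-2), 87 (E-3), 68 (H-1), 67 (D-1), 63 (D-2), 61 (F-1), 60 (G-1), 57 (F-2)
The (k+1)-th unit-bid is €55.
H wins 1 unit(s) at €55 each.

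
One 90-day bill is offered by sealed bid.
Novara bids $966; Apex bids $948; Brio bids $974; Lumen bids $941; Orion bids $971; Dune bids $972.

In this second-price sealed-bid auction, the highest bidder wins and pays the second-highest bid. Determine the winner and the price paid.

Brio pays $972

Bids in order: 974 (Brio) > 972 (Dune) > 971 (Orion) > 966 (Novara) > 948 (Apex) > 941 (Lumen)
Brio wins with the highest bid; price is set by the runner-up at $972.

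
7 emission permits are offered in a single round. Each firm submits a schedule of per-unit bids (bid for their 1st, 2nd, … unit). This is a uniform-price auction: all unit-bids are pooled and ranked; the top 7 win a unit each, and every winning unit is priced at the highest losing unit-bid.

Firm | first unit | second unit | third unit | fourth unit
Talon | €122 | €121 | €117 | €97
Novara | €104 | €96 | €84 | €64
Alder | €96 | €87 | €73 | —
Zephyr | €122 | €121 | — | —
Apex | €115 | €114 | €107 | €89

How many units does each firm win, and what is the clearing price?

Apex 2, Talon 3, Zephyr 2; clearing price €107

Merging the schedules and taking the best 7: 122 (Talon-1), 122 (Zephyr-1), 121 (Talon-2), 121 (Zephyr-2), 117 (Talon-3), 115 (Apex-1), 114 (Apex-2)
The (k+1)-th unit-bid is €107.
Allocation: Apex 2, Talon 3, Zephyr 2.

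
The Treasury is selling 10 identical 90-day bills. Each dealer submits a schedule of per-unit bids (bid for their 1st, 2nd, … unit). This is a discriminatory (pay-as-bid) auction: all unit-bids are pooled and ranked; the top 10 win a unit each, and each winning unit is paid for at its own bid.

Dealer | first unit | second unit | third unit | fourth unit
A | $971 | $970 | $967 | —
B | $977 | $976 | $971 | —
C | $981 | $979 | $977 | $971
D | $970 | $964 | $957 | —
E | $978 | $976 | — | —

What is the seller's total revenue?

Total revenue: $9,757

Merging the schedules and taking the best 10: 981 (C-1), 979 (C-2), 978 (E-1), 977 (B-1), 977 (C-3), 976 (B-2), 976 (E-2), 971 (A-1), 971 (B-3), 971 (C-4)
Next rejected bid: $970 (not a price — pay-as-bid).
Each winning unit pays its own bid.
Revenue = 981 + 979 + 978 + 977 + 977 + 976 + 976 + 971 + 971 + 971 = $9,757.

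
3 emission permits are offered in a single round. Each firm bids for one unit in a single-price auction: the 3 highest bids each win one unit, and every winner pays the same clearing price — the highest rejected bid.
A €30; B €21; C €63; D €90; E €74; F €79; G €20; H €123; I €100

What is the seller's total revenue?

Ordering the bids: 123 (H), 100 (I), 90 (D), 79 (F), 74 (E), …
Winners (3 units): H, I, D.
Clearing price = highest rejected bid = €79.
Total revenue = 3 × €79 = €237.

Total revenue: €237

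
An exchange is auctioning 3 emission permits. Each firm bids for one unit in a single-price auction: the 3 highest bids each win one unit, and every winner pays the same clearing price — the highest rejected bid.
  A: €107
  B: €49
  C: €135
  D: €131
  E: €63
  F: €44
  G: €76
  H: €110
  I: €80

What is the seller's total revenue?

Total revenue: €321

Sorting: 135 (C), 131 (D), 110 (H), 107 (A), 80 (I), …
Winners (3 units): C, D, H.
Clearing price = highest rejected bid = €107.
Total revenue = 3 × €107 = €321.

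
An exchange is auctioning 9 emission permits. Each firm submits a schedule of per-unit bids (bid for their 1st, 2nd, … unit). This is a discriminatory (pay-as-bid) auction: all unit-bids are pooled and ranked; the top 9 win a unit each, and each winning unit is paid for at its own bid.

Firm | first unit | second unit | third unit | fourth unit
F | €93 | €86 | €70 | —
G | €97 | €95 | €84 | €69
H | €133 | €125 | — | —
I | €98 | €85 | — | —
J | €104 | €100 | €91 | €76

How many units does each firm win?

F 1, G 2, H 2, I 1, J 3

Merging the schedules and taking the best 9: 133 (H-1), 125 (H-2), 104 (J-1), 100 (J-2), 98 (I-1), 97 (G-1), 95 (G-2), 93 (F-1), 91 (J-3)
Next rejected bid: €86 (not a price — pay-as-bid).
Allocation: F 1, G 2, H 2, I 1, J 3.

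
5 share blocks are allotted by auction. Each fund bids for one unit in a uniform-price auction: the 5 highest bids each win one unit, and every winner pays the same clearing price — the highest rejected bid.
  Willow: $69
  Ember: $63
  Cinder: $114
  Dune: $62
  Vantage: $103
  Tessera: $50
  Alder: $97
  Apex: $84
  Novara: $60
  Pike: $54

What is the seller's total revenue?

Ordering the bids: 114 (Cinder), 103 (Vantage), 97 (Alder), 84 (Apex), 69 (Willow), 63 (Ember), 62 (Dune), …
Top 5: Cinder, Vantage, Alder, Apex, Willow.
First losing bid is Ember's $63, which sets the uniform price.
Total revenue = 5 × $63 = $315.

Total revenue: $315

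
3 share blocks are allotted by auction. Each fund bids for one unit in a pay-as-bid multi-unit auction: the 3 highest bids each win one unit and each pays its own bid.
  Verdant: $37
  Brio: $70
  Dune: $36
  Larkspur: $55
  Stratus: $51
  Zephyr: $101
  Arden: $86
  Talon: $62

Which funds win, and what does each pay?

Sorting: 101 (Zephyr), 86 (Arden), 70 (Brio), 62 (Talon), 55 (Larkspur), …
The 3 highest are Zephyr, Arden, Brio.
Each winner pays its own bid: Zephyr $101, Arden $86, Brio $70.

Zephyr $101, Arden $86, Brio $70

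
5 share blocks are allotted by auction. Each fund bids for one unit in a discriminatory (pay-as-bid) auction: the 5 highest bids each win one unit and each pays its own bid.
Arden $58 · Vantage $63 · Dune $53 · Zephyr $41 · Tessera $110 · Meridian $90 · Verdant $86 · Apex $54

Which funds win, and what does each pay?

Sorting: 110 (Tessera), 90 (Meridian), 86 (Verdant), 63 (Vantage), 58 (Arden), 54 (Apex), 53 (Dune), …
Top 5: Tessera, Meridian, Verdant, Vantage, Arden.
Each winner pays its own bid: Tessera $110, Meridian $90, Verdant $86, Vantage $63, Arden $58.

Tessera $110, Meridian $90, Verdant $86, Vantage $63, Arden $58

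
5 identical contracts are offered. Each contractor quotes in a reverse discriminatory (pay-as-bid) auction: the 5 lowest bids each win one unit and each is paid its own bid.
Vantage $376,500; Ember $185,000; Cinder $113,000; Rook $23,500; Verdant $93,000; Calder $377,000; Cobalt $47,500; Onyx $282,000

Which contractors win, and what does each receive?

Sorting: 23,500 (Rook), 47,500 (Cobalt), 93,000 (Verdant), 113,000 (Cinder), 185,000 (Ember), 282,000 (Onyx), 376,500 (Vantage), …
The 5 lowest are Rook, Cobalt, Verdant, Cinder, Ember.
Each winner is paid its own bid: Rook $23,500, Cobalt $47,500, Verdant $93,000, Cinder $113,000, Ember $185,000.

Rook $23,500, Cobalt $47,500, Verdant $93,000, Cinder $113,000, Ember $185,000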